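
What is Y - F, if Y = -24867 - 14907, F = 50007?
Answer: -89781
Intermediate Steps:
Y = -39774
Y - F = -39774 - 1*50007 = -39774 - 50007 = -89781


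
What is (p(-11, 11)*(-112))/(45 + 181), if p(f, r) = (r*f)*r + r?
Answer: 73920/113 ≈ 654.16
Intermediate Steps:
p(f, r) = r + f*r² (p(f, r) = (f*r)*r + r = f*r² + r = r + f*r²)
(p(-11, 11)*(-112))/(45 + 181) = ((11*(1 - 11*11))*(-112))/(45 + 181) = ((11*(1 - 121))*(-112))/226 = ((11*(-120))*(-112))*(1/226) = -1320*(-112)*(1/226) = 147840*(1/226) = 73920/113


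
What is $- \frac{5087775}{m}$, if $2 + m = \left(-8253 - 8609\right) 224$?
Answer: $\frac{339185}{251806} \approx 1.347$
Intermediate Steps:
$m = -3777090$ ($m = -2 + \left(-8253 - 8609\right) 224 = -2 - 3777088 = -3777090$)
$- \frac{5087775}{m} = - \frac{5087775}{-3777090} = \left(-5087775\right) \left(- \frac{1}{3777090}\right) = \frac{339185}{251806}$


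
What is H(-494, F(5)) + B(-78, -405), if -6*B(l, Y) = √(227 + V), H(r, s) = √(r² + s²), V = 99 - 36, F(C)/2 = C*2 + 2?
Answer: 2*√61153 - √290/6 ≈ 491.74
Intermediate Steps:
F(C) = 4 + 4*C (F(C) = 2*(C*2 + 2) = 2*(2*C + 2) = 2*(2 + 2*C) = 4 + 4*C)
V = 63
B(l, Y) = -√290/6 (B(l, Y) = -√(227 + 63)/6 = -√290/6)
H(-494, F(5)) + B(-78, -405) = √((-494)² + (4 + 4*5)²) - √290/6 = √(244036 + (4 + 20)²) - √290/6 = √(244036 + 24²) - √290/6 = √(244036 + 576) - √290/6 = √244612 - √290/6 = 2*√61153 - √290/6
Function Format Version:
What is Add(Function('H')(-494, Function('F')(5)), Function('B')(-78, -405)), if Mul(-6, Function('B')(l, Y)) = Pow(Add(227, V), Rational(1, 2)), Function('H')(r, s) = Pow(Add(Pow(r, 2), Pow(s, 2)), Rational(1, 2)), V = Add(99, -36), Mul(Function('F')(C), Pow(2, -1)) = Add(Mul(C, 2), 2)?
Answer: Add(Mul(2, Pow(61153, Rational(1, 2))), Mul(Rational(-1, 6), Pow(290, Rational(1, 2)))) ≈ 491.74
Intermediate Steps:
Function('F')(C) = Add(4, Mul(4, C)) (Function('F')(C) = Mul(2, Add(Mul(C, 2), 2)) = Mul(2, Add(Mul(2, C), 2)) = Mul(2, Add(2, Mul(2, C))) = Add(4, Mul(4, C)))
V = 63
Function('B')(l, Y) = Mul(Rational(-1, 6), Pow(290, Rational(1, 2))) (Function('B')(l, Y) = Mul(Rational(-1, 6), Pow(Add(227, 63), Rational(1, 2))) = Mul(Rational(-1, 6), Pow(290, Rational(1, 2))))
Add(Function('H')(-494, Function('F')(5)), Function('B')(-78, -405)) = Add(Pow(Add(Pow(-494, 2), Pow(Add(4, Mul(4, 5)), 2)), Rational(1, 2)), Mul(Rational(-1, 6), Pow(290, Rational(1, 2)))) = Add(Pow(Add(244036, Pow(Add(4, 20), 2)), Rational(1, 2)), Mul(Rational(-1, 6), Pow(290, Rational(1, 2)))) = Add(Pow(Add(244036, Pow(24, 2)), Rational(1, 2)), Mul(Rational(-1, 6), Pow(290, Rational(1, 2)))) = Add(Pow(Add(244036, 576), Rational(1, 2)), Mul(Rational(-1, 6), Pow(290, Rational(1, 2)))) = Add(Pow(244612, Rational(1, 2)), Mul(Rational(-1, 6), Pow(290, Rational(1, 2)))) = Add(Mul(2, Pow(61153, Rational(1, 2))), Mul(Rational(-1, 6), Pow(290, Rational(1, 2))))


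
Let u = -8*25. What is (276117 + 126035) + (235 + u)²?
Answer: 403377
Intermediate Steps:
u = -200
(276117 + 126035) + (235 + u)² = (276117 + 126035) + (235 - 200)² = 402152 + 35² = 402152 + 1225 = 403377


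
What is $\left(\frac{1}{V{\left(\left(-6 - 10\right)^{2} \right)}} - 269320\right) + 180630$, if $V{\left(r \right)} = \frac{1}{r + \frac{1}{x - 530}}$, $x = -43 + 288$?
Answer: $- \frac{25203691}{285} \approx -88434.0$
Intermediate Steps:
$x = 245$
$V{\left(r \right)} = \frac{1}{- \frac{1}{285} + r}$ ($V{\left(r \right)} = \frac{1}{r + \frac{1}{245 - 530}} = \frac{1}{r + \frac{1}{-285}} = \frac{1}{r - \frac{1}{285}} = \frac{1}{- \frac{1}{285} + r}$)
$\left(\frac{1}{V{\left(\left(-6 - 10\right)^{2} \right)}} - 269320\right) + 180630 = \left(\frac{1}{285 \frac{1}{-1 + 285 \left(-6 - 10\right)^{2}}} - 269320\right) + 180630 = \left(\frac{1}{285 \frac{1}{-1 + 285 \left(-16\right)^{2}}} - 269320\right) + 180630 = \left(\frac{1}{285 \frac{1}{-1 + 285 \cdot 256}} - 269320\right) + 180630 = \left(\frac{1}{285 \frac{1}{-1 + 72960}} - 269320\right) + 180630 = \left(\frac{1}{285 \cdot \frac{1}{72959}} - 269320\right) + 180630 = \left(\frac{1}{\frac{285}{72959}} - 269320\right) + 180630 = \left(\frac{72959}{285} - 269320\right) + 180630 = - \frac{76683241}{285} + 180630 = - \frac{25203691}{285}$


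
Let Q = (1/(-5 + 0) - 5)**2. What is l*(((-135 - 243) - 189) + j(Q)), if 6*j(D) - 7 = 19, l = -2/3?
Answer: 3376/9 ≈ 375.11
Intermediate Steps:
l = -2/3 (l = -2*1/3 = -2/3 ≈ -0.66667)
Q = 676/25 (Q = (1/(-5) - 5)**2 = (-1/5 - 5)**2 = (-26/5)**2 = 676/25 ≈ 27.040)
j(D) = 13/3 (j(D) = 7/6 + (1/6)*19 = 7/6 + 19/6 = 13/3)
l*(((-135 - 243) - 189) + j(Q)) = -2*(((-135 - 243) - 189) + 13/3)/3 = -2*((-378 - 189) + 13/3)/3 = -2*(-567 + 13/3)/3 = -2/3*(-1688/3) = 3376/9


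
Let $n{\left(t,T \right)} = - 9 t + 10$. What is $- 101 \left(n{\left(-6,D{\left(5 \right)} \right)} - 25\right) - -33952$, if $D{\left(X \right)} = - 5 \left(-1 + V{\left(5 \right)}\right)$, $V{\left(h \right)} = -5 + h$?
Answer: $30013$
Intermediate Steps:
$D{\left(X \right)} = 5$ ($D{\left(X \right)} = - 5 \left(-1 + \left(-5 + 5\right)\right) = - 5 \left(-1 + 0\right) = \left(-5\right) \left(-1\right) = 5$)
$n{\left(t,T \right)} = 10 - 9 t$
$- 101 \left(n{\left(-6,D{\left(5 \right)} \right)} - 25\right) - -33952 = - 101 \left(\left(10 - -54\right) - 25\right) - -33952 = - 101 \left(\left(10 + 54\right) - 25\right) + 33952 = - 101 \left(64 - 25\right) + 33952 = \left(-101\right) 39 + 33952 = -3939 + 33952 = 30013$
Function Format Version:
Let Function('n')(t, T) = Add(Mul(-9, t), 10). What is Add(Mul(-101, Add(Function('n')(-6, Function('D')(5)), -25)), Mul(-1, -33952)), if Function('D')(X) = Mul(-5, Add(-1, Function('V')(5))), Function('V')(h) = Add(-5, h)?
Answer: 30013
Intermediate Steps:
Function('D')(X) = 5 (Function('D')(X) = Mul(-5, Add(-1, Add(-5, 5))) = Mul(-5, Add(-1, 0)) = Mul(-5, -1) = 5)
Function('n')(t, T) = Add(10, Mul(-9, t))
Add(Mul(-101, Add(Function('n')(-6, Function('D')(5)), -25)), Mul(-1, -33952)) = Add(Mul(-101, Add(Add(10, Mul(-9, -6)), -25)), Mul(-1, -33952)) = Add(Mul(-101, Add(Add(10, 54), -25)), 33952) = Add(Mul(-101, Add(64, -25)), 33952) = Add(Mul(-101, 39), 33952) = Add(-3939, 33952) = 30013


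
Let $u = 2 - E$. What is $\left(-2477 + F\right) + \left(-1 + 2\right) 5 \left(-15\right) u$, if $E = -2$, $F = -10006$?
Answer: $-12783$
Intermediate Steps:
$u = 4$ ($u = 2 - -2 = 2 + 2 = 4$)
$\left(-2477 + F\right) + \left(-1 + 2\right) 5 \left(-15\right) u = \left(-2477 - 10006\right) + \left(-1 + 2\right) 5 \left(-15\right) 4 = -12483 + 1 \cdot 5 \left(-15\right) 4 = -12483 + 5 \left(-15\right) 4 = -12483 - 300 = -12783$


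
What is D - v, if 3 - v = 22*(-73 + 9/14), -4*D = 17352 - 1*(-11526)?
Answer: -123401/14 ≈ -8814.4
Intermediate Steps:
D = -14439/2 (D = -(17352 - 1*(-11526))/4 = -(17352 + 11526)/4 = -¼*28878 = -14439/2 ≈ -7219.5)
v = 11164/7 (v = 3 - 22*(-73 + 9/14) = 3 - 22*(-1013)/14 = 3 - 1*(-11143/7) = 3 + 11143/7 = 11164/7 ≈ 1594.9)
D - v = -14439/2 - 1*11164/7 = -14439/2 - 11164/7 = -123401/14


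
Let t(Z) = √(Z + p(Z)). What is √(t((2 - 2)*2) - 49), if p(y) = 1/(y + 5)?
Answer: √(-1225 + 5*√5)/5 ≈ 6.968*I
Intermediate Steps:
p(y) = 1/(5 + y)
t(Z) = √(Z + 1/(5 + Z))
√(t((2 - 2)*2) - 49) = √(√((1 + ((2 - 2)*2)*(5 + (2 - 2)*2))/(5 + (2 - 2)*2)) - 49) = √(√((1 + (0*2)*(5 + 0*2))/(5 + 0*2)) - 49) = √(√((1 + 0*(5 + 0))/(5 + 0)) - 49) = √(√((1 + 0*5)/5) - 49) = √(√((1 + 0)/5) - 49) = √(√((⅕)*1) - 49) = √(√(⅕) - 49) = √(√5/5 - 49) = √(-49 + √5/5)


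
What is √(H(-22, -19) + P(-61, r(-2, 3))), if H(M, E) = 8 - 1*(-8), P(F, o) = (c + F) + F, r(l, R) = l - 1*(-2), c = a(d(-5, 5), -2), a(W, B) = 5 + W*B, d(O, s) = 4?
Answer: I*√109 ≈ 10.44*I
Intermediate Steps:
a(W, B) = 5 + B*W
c = -3 (c = 5 - 2*4 = 5 - 8 = -3)
r(l, R) = 2 + l (r(l, R) = l + 2 = 2 + l)
P(F, o) = -3 + 2*F (P(F, o) = (-3 + F) + F = -3 + 2*F)
H(M, E) = 16 (H(M, E) = 8 + 8 = 16)
√(H(-22, -19) + P(-61, r(-2, 3))) = √(16 + (-3 + 2*(-61))) = √(16 + (-3 - 122)) = √(16 - 125) = √(-109) = I*√109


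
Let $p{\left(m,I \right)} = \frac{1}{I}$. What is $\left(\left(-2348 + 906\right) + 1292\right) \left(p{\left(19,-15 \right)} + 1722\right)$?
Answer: $-258290$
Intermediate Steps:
$\left(\left(-2348 + 906\right) + 1292\right) \left(p{\left(19,-15 \right)} + 1722\right) = \left(\left(-2348 + 906\right) + 1292\right) \left(\frac{1}{-15} + 1722\right) = \left(-1442 + 1292\right) \left(- \frac{1}{15} + 1722\right) = \left(-150\right) \frac{25829}{15} = -258290$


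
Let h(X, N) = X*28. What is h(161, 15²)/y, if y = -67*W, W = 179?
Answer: -4508/11993 ≈ -0.37589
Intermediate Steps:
h(X, N) = 28*X
y = -11993 (y = -67*179 = -11993)
h(161, 15²)/y = (28*161)/(-11993) = 4508*(-1/11993) = -4508/11993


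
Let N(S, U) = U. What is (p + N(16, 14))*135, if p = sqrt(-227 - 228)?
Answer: 1890 + 135*I*sqrt(455) ≈ 1890.0 + 2879.6*I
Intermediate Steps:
p = I*sqrt(455) (p = sqrt(-455) = I*sqrt(455) ≈ 21.331*I)
(p + N(16, 14))*135 = (I*sqrt(455) + 14)*135 = (14 + I*sqrt(455))*135 = 1890 + 135*I*sqrt(455)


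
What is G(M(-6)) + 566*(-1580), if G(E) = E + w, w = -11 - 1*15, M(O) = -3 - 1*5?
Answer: -894314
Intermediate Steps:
M(O) = -8 (M(O) = -3 - 5 = -8)
w = -26 (w = -11 - 15 = -26)
G(E) = -26 + E (G(E) = E - 26 = -26 + E)
G(M(-6)) + 566*(-1580) = (-26 - 8) + 566*(-1580) = -34 - 894280 = -894314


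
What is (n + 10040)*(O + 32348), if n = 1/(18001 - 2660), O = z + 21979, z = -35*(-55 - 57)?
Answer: 8971415017327/15341 ≈ 5.8480e+8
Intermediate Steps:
z = 3920 (z = -35*(-112) = 3920)
O = 25899 (O = 3920 + 21979 = 25899)
n = 1/15341 ≈ 6.5185e-5
(n + 10040)*(O + 32348) = (1/15341 + 10040)*(25899 + 32348) = (154023641/15341)*58247 = 8971415017327/15341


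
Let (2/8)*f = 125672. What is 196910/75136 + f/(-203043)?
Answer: 1105615781/7627919424 ≈ 0.14494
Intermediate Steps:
f = 502688 (f = 4*125672 = 502688)
196910/75136 + f/(-203043) = 196910/75136 + 502688/(-203043) = 196910*(1/75136) + 502688*(-1/203043) = 98455/37568 - 502688/203043 = 1105615781/7627919424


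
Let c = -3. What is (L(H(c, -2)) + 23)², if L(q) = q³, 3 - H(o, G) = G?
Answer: 21904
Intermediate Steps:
H(o, G) = 3 - G
(L(H(c, -2)) + 23)² = ((3 - 1*(-2))³ + 23)² = ((3 + 2)³ + 23)² = (5³ + 23)² = (125 + 23)² = 148² = 21904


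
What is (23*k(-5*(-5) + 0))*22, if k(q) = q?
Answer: 12650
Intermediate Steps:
(23*k(-5*(-5) + 0))*22 = (23*(-5*(-5) + 0))*22 = (23*(25 + 0))*22 = (23*25)*22 = 575*22 = 12650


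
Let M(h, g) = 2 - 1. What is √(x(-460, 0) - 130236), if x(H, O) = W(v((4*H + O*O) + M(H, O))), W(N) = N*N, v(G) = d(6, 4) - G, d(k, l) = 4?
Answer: √3266413 ≈ 1807.3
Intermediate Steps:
M(h, g) = 1
v(G) = 4 - G
W(N) = N²
x(H, O) = (3 - O² - 4*H)² (x(H, O) = (4 - ((4*H + O*O) + 1))² = (4 - ((4*H + O²) + 1))² = (4 - ((O² + 4*H) + 1))² = (4 - (1 + O² + 4*H))² = (4 + (-1 - O² - 4*H))² = (3 - O² - 4*H)²)
√(x(-460, 0) - 130236) = √((-3 + 0² + 4*(-460))² - 130236) = √((-3 + 0 - 1840)² - 130236) = √((-1843)² - 130236) = √(3396649 - 130236) = √3266413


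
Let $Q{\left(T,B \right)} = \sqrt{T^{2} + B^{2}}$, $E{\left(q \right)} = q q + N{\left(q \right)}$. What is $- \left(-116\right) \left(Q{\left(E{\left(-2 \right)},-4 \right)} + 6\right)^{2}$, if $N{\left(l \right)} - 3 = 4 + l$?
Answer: $15428 + 1392 \sqrt{97} \approx 29138.0$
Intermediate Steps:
$N{\left(l \right)} = 7 + l$ ($N{\left(l \right)} = 3 + \left(4 + l\right) = 7 + l$)
$E{\left(q \right)} = 7 + q + q^{2}$ ($E{\left(q \right)} = q q + \left(7 + q\right) = q^{2} + \left(7 + q\right) = 7 + q + q^{2}$)
$Q{\left(T,B \right)} = \sqrt{B^{2} + T^{2}}$
$- \left(-116\right) \left(Q{\left(E{\left(-2 \right)},-4 \right)} + 6\right)^{2} = - \left(-116\right) \left(\sqrt{\left(-4\right)^{2} + \left(7 - 2 + \left(-2\right)^{2}\right)^{2}} + 6\right)^{2} = - \left(-116\right) \left(\sqrt{16 + \left(7 - 2 + 4\right)^{2}} + 6\right)^{2} = - \left(-116\right) \left(\sqrt{16 + 9^{2}} + 6\right)^{2} = - \left(-116\right) \left(\sqrt{16 + 81} + 6\right)^{2} = - \left(-116\right) \left(\sqrt{97} + 6\right)^{2} = - \left(-116\right) \left(6 + \sqrt{97}\right)^{2} = 116 \left(6 + \sqrt{97}\right)^{2}$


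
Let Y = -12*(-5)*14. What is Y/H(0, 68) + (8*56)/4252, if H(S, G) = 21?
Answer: 42632/1063 ≈ 40.105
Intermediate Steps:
Y = 840 (Y = 60*14 = 840)
Y/H(0, 68) + (8*56)/4252 = 840/21 + (8*56)/4252 = 840*(1/21) + 448*(1/4252) = 40 + 112/1063 = 42632/1063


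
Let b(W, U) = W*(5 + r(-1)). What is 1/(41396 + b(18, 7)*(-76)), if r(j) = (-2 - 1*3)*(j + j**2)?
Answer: 1/34556 ≈ 2.8939e-5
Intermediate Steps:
r(j) = -5*j - 5*j**2 (r(j) = (-2 - 3)*(j + j**2) = -5*(j + j**2) = -5*j - 5*j**2)
b(W, U) = 5*W (b(W, U) = W*(5 - 5*(-1)*(1 - 1)) = W*(5 - 5*(-1)*0) = W*(5 + 0) = W*5 = 5*W)
1/(41396 + b(18, 7)*(-76)) = 1/(41396 + (5*18)*(-76)) = 1/(41396 + 90*(-76)) = 1/(41396 - 6840) = 1/34556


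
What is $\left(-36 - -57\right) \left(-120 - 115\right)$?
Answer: $-4935$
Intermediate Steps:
$\left(-36 - -57\right) \left(-120 - 115\right) = \left(-36 + 57\right) \left(-235\right) = 21 \left(-235\right) = -4935$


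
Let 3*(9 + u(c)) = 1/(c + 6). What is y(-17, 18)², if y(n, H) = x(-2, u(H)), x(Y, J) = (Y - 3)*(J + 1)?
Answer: 8265625/5184 ≈ 1594.4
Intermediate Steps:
u(c) = -9 + 1/(3*(6 + c)) (u(c) = -9 + 1/(3*(c + 6)) = -9 + 1/(3*(6 + c)))
x(Y, J) = (1 + J)*(-3 + Y) (x(Y, J) = (-3 + Y)*(1 + J) = (1 + J)*(-3 + Y))
y(n, H) = -5 - 5*(-161 - 27*H)/(3*(6 + H)) (y(n, H) = -3 - 2 - (-161 - 27*H)/(6 + H) + ((-161 - 27*H)/(3*(6 + H)))*(-2) = -3 - 2 - (-161 - 27*H)/(6 + H) - 2*(-161 - 27*H)/(3*(6 + H)) = -5 - 5*(-161 - 27*H)/(3*(6 + H)))
y(-17, 18)² = (5*(143 + 24*18)/(3*(6 + 18)))² = ((5/3)*(143 + 432)/24)² = ((5/3)*(1/24)*575)² = (2875/72)² = 8265625/5184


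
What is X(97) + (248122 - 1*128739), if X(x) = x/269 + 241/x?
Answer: 3115134857/26093 ≈ 1.1939e+5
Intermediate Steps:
X(x) = 241/x + x/269 (X(x) = x*(1/269) + 241/x = x/269 + 241/x = 241/x + x/269)
X(97) + (248122 - 1*128739) = (241/97 + (1/269)*97) + (248122 - 1*128739) = (241*(1/97) + 97/269) + (248122 - 128739) = (241/97 + 97/269) + 119383 = 74238/26093 + 119383 = 3115134857/26093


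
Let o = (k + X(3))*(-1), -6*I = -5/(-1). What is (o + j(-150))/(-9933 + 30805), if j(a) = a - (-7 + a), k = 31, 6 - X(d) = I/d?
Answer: -545/375696 ≈ -0.0014506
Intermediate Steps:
I = -5/6 (I = -(-5)/(6*(-1)) = -(-5)*(-1)/6 = -1/6*5 = -5/6 ≈ -0.83333)
X(d) = 6 + 5/(6*d) (X(d) = 6 - (-5)/(6*d) = 6 + 5/(6*d))
o = -671/18 (o = (31 + (6 + (5/6)/3))*(-1) = (31 + (6 + (5/6)*(1/3)))*(-1) = (31 + (6 + 5/18))*(-1) = (31 + 113/18)*(-1) = (671/18)*(-1) = -671/18 ≈ -37.278)
j(a) = 7 (j(a) = a + (7 - a) = 7)
(o + j(-150))/(-9933 + 30805) = (-671/18 + 7)/(-9933 + 30805) = -545/18/20872 = -545/18*1/20872 = -545/375696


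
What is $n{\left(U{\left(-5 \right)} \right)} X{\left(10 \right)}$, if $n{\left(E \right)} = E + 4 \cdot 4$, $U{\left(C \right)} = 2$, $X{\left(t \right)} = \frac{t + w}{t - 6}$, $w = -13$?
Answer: $- \frac{27}{2} \approx -13.5$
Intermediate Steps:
$X{\left(t \right)} = \frac{-13 + t}{-6 + t}$ ($X{\left(t \right)} = \frac{t - 13}{t - 6} = \frac{-13 + t}{-6 + t}$)
$n{\left(E \right)} = 16 + E$ ($n{\left(E \right)} = E + 16 = 16 + E$)
$n{\left(U{\left(-5 \right)} \right)} X{\left(10 \right)} = \left(16 + 2\right) \frac{-13 + 10}{-6 + 10} = 18 \cdot \frac{1}{4} \left(-3\right) = 18 \left(- \frac{3}{4}\right) = - \frac{27}{2}$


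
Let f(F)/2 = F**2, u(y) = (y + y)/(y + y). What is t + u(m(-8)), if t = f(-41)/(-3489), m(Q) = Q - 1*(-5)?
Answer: 127/3489 ≈ 0.036400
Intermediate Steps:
m(Q) = 5 + Q (m(Q) = Q + 5 = 5 + Q)
u(y) = 1 (u(y) = (2*y)/((2*y)) = (2*y)*(1/(2*y)) = 1)
f(F) = 2*F**2
t = -3362/3489 (t = (2*(-41)**2)/(-3489) = (2*1681)*(-1/3489) = 3362*(-1/3489) = -3362/3489 ≈ -0.96360)
t + u(m(-8)) = -3362/3489 + 1 = 127/3489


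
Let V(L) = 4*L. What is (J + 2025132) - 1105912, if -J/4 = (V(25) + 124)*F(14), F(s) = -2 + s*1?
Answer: 908468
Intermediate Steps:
F(s) = -2 + s
J = -10752 (J = -4*(4*25 + 124)*(-2 + 14) = -4*(100 + 124)*12 = -896*12 = -4*2688 = -10752)
(J + 2025132) - 1105912 = (-10752 + 2025132) - 1105912 = 2014380 - 1105912 = 908468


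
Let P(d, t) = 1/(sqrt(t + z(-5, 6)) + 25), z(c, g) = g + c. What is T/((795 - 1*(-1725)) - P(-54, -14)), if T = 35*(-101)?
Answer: 3535*(-sqrt(13) + 25*I)/(-62999*I + 2520*sqrt(13)) ≈ -1.4028 + 3.1459e-6*I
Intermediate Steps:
z(c, g) = c + g
P(d, t) = 1/(25 + sqrt(1 + t)) (P(d, t) = 1/(sqrt(t + (-5 + 6)) + 25) = 1/(sqrt(t + 1) + 25) = 1/(sqrt(1 + t) + 25) = 1/(25 + sqrt(1 + t)))
T = -3535
T/((795 - 1*(-1725)) - P(-54, -14)) = -3535/((795 - 1*(-1725)) - 1/(25 + sqrt(1 - 14))) = -3535/((795 + 1725) - 1/(25 + sqrt(-13))) = -3535/(2520 - 1/(25 + I*sqrt(13)))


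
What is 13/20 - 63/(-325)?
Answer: 1097/1300 ≈ 0.84385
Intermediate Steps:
13/20 - 63/(-325) = 13*(1/20) - 63*(-1/325) = 13/20 + 63/325 = 1097/1300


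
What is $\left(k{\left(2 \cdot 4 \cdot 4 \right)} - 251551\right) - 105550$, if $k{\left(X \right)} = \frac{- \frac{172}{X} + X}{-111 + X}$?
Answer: $- \frac{225688045}{632} \approx -3.571 \cdot 10^{5}$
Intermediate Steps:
$k{\left(X \right)} = \frac{X - \frac{172}{X}}{-111 + X}$
$\left(k{\left(2 \cdot 4 \cdot 4 \right)} - 251551\right) - 105550 = \left(\frac{-172 + \left(2 \cdot 4 \cdot 4\right)^{2}}{2 \cdot 4 \cdot 4 \left(-111 + 2 \cdot 4 \cdot 4\right)} - 251551\right) - 105550 = \left(\frac{-172 + \left(8 \cdot 4\right)^{2}}{8 \cdot 4 \left(-111 + 8 \cdot 4\right)} - 251551\right) - 105550 = \left(\frac{-172 + 32^{2}}{32 \left(-111 + 32\right)} - 251551\right) - 105550 = \left(\frac{-172 + 1024}{32 \left(-79\right)} - 251551\right) - 105550 = \left(\frac{1}{32} \left(- \frac{1}{79}\right) 852 - 251551\right) - 105550 = \left(- \frac{213}{632} - 251551\right) - 105550 = - \frac{158980445}{632} - 105550 = - \frac{225688045}{632}$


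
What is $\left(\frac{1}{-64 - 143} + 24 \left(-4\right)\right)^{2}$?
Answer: $\frac{394936129}{42849} \approx 9216.9$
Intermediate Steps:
$\left(\frac{1}{-64 - 143} + 24 \left(-4\right)\right)^{2} = \left(\frac{1}{-207} - 96\right)^{2} = \left(- \frac{1}{207} - 96\right)^{2} = \left(- \frac{19873}{207}\right)^{2} = \frac{394936129}{42849}$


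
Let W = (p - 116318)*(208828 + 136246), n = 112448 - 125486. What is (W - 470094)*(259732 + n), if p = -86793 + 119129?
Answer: -7149309240936828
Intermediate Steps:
p = 32336
n = -13038
W = -28980004668 (W = (32336 - 116318)*(208828 + 136246) = -83982*345074 = -28980004668)
(W - 470094)*(259732 + n) = (-28980004668 - 470094)*(259732 - 13038) = -28980474762*246694 = -7149309240936828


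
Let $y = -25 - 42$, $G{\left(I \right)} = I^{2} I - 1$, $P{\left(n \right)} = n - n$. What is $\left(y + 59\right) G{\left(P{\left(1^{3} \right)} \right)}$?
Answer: $8$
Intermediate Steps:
$P{\left(n \right)} = 0$
$G{\left(I \right)} = -1 + I^{3}$ ($G{\left(I \right)} = I^{3} - 1 = -1 + I^{3}$)
$y = -67$ ($y = -25 - 42 = -67$)
$\left(y + 59\right) G{\left(P{\left(1^{3} \right)} \right)} = \left(-67 + 59\right) \left(-1 + 0^{3}\right) = - 8 \left(-1 + 0\right) = \left(-8\right) \left(-1\right) = 8$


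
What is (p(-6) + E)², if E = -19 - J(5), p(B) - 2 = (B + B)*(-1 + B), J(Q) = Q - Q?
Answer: 4489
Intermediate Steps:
J(Q) = 0
p(B) = 2 + 2*B*(-1 + B) (p(B) = 2 + (B + B)*(-1 + B) = 2 + (2*B)*(-1 + B) = 2 + 2*B*(-1 + B))
E = -19 (E = -19 - 1*0 = -19 + 0 = -19)
(p(-6) + E)² = ((2 - 2*(-6) + 2*(-6)²) - 19)² = ((2 + 12 + 2*36) - 19)² = ((2 + 12 + 72) - 19)² = (86 - 19)² = 67² = 4489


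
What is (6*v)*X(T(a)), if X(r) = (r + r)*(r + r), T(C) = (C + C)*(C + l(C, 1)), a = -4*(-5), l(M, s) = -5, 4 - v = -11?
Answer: 129600000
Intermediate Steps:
v = 15 (v = 4 - 1*(-11) = 4 + 11 = 15)
a = 20
T(C) = 2*C*(-5 + C) (T(C) = (C + C)*(C - 5) = (2*C)*(-5 + C) = 2*C*(-5 + C))
X(r) = 4*r² (X(r) = (2*r)*(2*r) = 4*r²)
(6*v)*X(T(a)) = (6*15)*(4*(2*20*(-5 + 20))²) = 90*(4*(2*20*15)²) = 90*(4*600²) = 90*(4*360000) = 90*1440000 = 129600000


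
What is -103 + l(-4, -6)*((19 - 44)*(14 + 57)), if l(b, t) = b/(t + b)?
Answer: -813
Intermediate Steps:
l(b, t) = b/(b + t)
-103 + l(-4, -6)*((19 - 44)*(14 + 57)) = -103 + (-4/(-4 - 6))*((19 - 44)*(14 + 57)) = -103 + (-4/(-10))*(-25*71) = -103 - 4*(-⅒)*(-1775) = -103 + (⅖)*(-1775) = -103 - 710 = -813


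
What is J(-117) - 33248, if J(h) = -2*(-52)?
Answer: -33144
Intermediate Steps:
J(h) = 104
J(-117) - 33248 = 104 - 33248 = -33144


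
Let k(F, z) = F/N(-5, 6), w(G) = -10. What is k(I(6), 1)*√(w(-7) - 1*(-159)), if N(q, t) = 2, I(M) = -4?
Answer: -2*√149 ≈ -24.413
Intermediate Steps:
k(F, z) = F/2
k(I(6), 1)*√(w(-7) - 1*(-159)) = ((½)*(-4))*√(-10 - 1*(-159)) = -2*√(-10 + 159) = -2*√149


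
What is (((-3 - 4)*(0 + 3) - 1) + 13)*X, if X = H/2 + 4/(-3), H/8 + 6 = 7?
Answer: -24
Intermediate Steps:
H = 8 (H = -48 + 8*7 = -48 + 56 = 8)
X = 8/3 (X = 8/2 + 4/(-3) = 8*(½) + 4*(-⅓) = 4 - 4/3 = 8/3 ≈ 2.6667)
(((-3 - 4)*(0 + 3) - 1) + 13)*X = (((-3 - 4)*(0 + 3) - 1) + 13)*(8/3) = ((-7*3 - 1) + 13)*(8/3) = ((-21 - 1) + 13)*(8/3) = (-22 + 13)*(8/3) = -9*8/3 = -24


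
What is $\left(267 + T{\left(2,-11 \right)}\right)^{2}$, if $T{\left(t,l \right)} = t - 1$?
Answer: $71824$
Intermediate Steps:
$T{\left(t,l \right)} = -1 + t$ ($T{\left(t,l \right)} = t - 1 = -1 + t$)
$\left(267 + T{\left(2,-11 \right)}\right)^{2} = \left(267 + \left(-1 + 2\right)\right)^{2} = \left(267 + 1\right)^{2} = 268^{2} = 71824$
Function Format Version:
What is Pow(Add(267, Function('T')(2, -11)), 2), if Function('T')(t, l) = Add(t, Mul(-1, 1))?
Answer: 71824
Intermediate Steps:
Function('T')(t, l) = Add(-1, t) (Function('T')(t, l) = Add(t, -1) = Add(-1, t))
Pow(Add(267, Function('T')(2, -11)), 2) = Pow(Add(267, Add(-1, 2)), 2) = Pow(Add(267, 1), 2) = Pow(268, 2) = 71824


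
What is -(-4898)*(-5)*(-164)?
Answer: 4016360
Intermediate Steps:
-(-4898)*(-5)*(-164) = -158*155*(-164) = -24490*(-164) = 4016360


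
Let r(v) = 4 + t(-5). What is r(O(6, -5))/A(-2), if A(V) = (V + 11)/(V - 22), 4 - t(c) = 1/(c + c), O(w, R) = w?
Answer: -108/5 ≈ -21.600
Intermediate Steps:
t(c) = 4 - 1/(2*c) (t(c) = 4 - 1/(c + c) = 4 - 1/(2*c))
A(V) = (11 + V)/(-22 + V)
r(v) = 81/10 (r(v) = 4 + (4 - 1/2/(-5)) = 4 + (4 - 1/2*(-1/5)) = 4 + (4 + 1/10) = 4 + 41/10 = 81/10)
r(O(6, -5))/A(-2) = 81/(10*(((11 - 2)/(-22 - 2)))) = 81/(10*((9/(-24)))) = 81/(10*((-1/24*9))) = 81/(10*(-3/8)) = (81/10)*(-8/3) = -108/5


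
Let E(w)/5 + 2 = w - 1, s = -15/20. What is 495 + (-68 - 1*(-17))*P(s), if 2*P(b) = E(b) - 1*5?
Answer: 8805/8 ≈ 1100.6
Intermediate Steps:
s = -¾ (s = -15*1/20 = -¾ ≈ -0.75000)
E(w) = -15 + 5*w (E(w) = -10 + 5*(w - 1) = -10 + 5*(-1 + w) = -10 + (-5 + 5*w) = -15 + 5*w)
P(b) = -10 + 5*b/2 (P(b) = ((-15 + 5*b) - 1*5)/2 = ((-15 + 5*b) - 5)/2 = (-20 + 5*b)/2 = -10 + 5*b/2)
495 + (-68 - 1*(-17))*P(s) = 495 + (-68 - 1*(-17))*(-10 + (5/2)*(-¾)) = 495 + (-68 + 17)*(-10 - 15/8) = 495 - 51*(-95/8) = 495 + 4845/8 = 8805/8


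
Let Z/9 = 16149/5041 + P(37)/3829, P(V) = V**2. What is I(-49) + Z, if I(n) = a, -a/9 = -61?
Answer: 11215412811/19301989 ≈ 581.05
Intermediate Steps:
a = 549 (a = -9*(-61) = 549)
I(n) = 549
Z = 618620850/19301989 (Z = 9*(16149/5041 + 37**2/3829) = 9*(16149*(1/5041) + 1369*(1/3829)) = 9*(16149/5041 + 1369/3829) = 9*(68735650/19301989) = 618620850/19301989 ≈ 32.050)
I(-49) + Z = 549 + 618620850/19301989 = 11215412811/19301989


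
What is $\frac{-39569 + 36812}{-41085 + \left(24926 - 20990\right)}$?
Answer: $\frac{919}{12383} \approx 0.074215$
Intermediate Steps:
$\frac{-39569 + 36812}{-41085 + \left(24926 - 20990\right)} = - \frac{2757}{-41085 + 3936} = - \frac{2757}{-37149} = \left(-2757\right) \left(- \frac{1}{37149}\right) = \frac{919}{12383}$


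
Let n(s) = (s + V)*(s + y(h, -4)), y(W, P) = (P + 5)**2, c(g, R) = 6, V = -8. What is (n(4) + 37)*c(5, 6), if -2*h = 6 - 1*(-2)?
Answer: 102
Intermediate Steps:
h = -4 (h = -(6 - 1*(-2))/2 = -(6 + 2)/2 = -1/2*8 = -4)
y(W, P) = (5 + P)**2
n(s) = (1 + s)*(-8 + s) (n(s) = (s - 8)*(s + (5 - 4)**2) = (-8 + s)*(s + 1**2) = (-8 + s)*(s + 1) = (-8 + s)*(1 + s) = (1 + s)*(-8 + s))
(n(4) + 37)*c(5, 6) = ((-8 + 4**2 - 7*4) + 37)*6 = ((-8 + 16 - 28) + 37)*6 = (-20 + 37)*6 = 17*6 = 102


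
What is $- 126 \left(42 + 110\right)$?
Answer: $-19152$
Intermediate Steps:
$- 126 \left(42 + 110\right) = \left(-126\right) 152 = -19152$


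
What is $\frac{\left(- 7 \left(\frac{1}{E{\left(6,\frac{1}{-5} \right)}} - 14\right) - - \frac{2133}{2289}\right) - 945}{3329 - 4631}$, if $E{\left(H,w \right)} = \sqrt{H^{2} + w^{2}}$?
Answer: $\frac{322775}{496713} + \frac{5 \sqrt{901}}{167586} \approx 0.65072$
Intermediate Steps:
$\frac{\left(- 7 \left(\frac{1}{E{\left(6,\frac{1}{-5} \right)}} - 14\right) - - \frac{2133}{2289}\right) - 945}{3329 - 4631} = \frac{\left(- 7 \left(\frac{1}{\sqrt{6^{2} + \left(\frac{1}{-5}\right)^{2}}} - 14\right) - - \frac{2133}{2289}\right) - 945}{3329 - 4631} = \frac{\left(- 7 \left(\frac{1}{\sqrt{36 + \left(- \frac{1}{5}\right)^{2}}} - 14\right) - \left(-2133\right) \frac{1}{2289}\right) - 945}{-1302} = \left(\left(- 7 \left(\frac{1}{\sqrt{36 + \frac{1}{25}}} - 14\right) - - \frac{711}{763}\right) - 945\right) \left(- \frac{1}{1302}\right) = \left(\left(- 7 \left(\frac{1}{\sqrt{\frac{901}{25}}} - 14\right) + \frac{711}{763}\right) - 945\right) \left(- \frac{1}{1302}\right) = \left(\left(- 7 \left(\frac{1}{\frac{1}{5} \sqrt{901}} - 14\right) + \frac{711}{763}\right) - 945\right) \left(- \frac{1}{1302}\right) = \left(\left(- 7 \left(\frac{5 \sqrt{901}}{901} - 14\right) + \frac{711}{763}\right) - 945\right) \left(- \frac{1}{1302}\right) = \left(\left(- 7 \left(-14 + \frac{5 \sqrt{901}}{901}\right) + \frac{711}{763}\right) - 945\right) \left(- \frac{1}{1302}\right) = \left(\left(\left(98 - \frac{35 \sqrt{901}}{901}\right) + \frac{711}{763}\right) - 945\right) \left(- \frac{1}{1302}\right) = \left(\left(\frac{75485}{763} - \frac{35 \sqrt{901}}{901}\right) - 945\right) \left(- \frac{1}{1302}\right) = \left(- \frac{645550}{763} - \frac{35 \sqrt{901}}{901}\right) \left(- \frac{1}{1302}\right) = \frac{322775}{496713} + \frac{5 \sqrt{901}}{167586}$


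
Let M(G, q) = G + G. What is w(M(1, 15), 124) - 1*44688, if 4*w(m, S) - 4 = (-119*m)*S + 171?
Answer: -208089/4 ≈ -52022.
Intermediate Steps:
M(G, q) = 2*G
w(m, S) = 175/4 - 119*S*m/4 (w(m, S) = 1 + ((-119*m)*S + 171)/4 = 1 + (-119*S*m + 171)/4 = 1 + (171 - 119*S*m)/4 = 1 + (171/4 - 119*S*m/4) = 175/4 - 119*S*m/4)
w(M(1, 15), 124) - 1*44688 = (175/4 - 119/4*124*2*1) - 1*44688 = (175/4 - 119/4*124*2) - 44688 = (175/4 - 7378) - 44688 = -29337/4 - 44688 = -208089/4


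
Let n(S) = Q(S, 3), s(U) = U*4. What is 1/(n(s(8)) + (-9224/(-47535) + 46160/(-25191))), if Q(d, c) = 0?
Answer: -399151395/653951272 ≈ -0.61037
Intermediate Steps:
s(U) = 4*U
n(S) = 0
1/(n(s(8)) + (-9224/(-47535) + 46160/(-25191))) = 1/(0 + (-9224/(-47535) + 46160/(-25191))) = 1/(0 + (-9224*(-1/47535) + 46160*(-1/25191))) = 1/(0 + (9224/47535 - 46160/25191)) = 1/(0 - 653951272/399151395) = 1/(-653951272/399151395) = -399151395/653951272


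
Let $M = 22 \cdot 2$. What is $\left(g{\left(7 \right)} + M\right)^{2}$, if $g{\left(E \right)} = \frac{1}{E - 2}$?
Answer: $\frac{48841}{25} \approx 1953.6$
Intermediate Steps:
$g{\left(E \right)} = \frac{1}{-2 + E}$
$M = 44$
$\left(g{\left(7 \right)} + M\right)^{2} = \left(\frac{1}{-2 + 7} + 44\right)^{2} = \left(\frac{1}{5} + 44\right)^{2} = \left(\frac{221}{5}\right)^{2} = \frac{48841}{25}$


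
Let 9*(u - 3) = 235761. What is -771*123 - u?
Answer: -363095/3 ≈ -1.2103e+5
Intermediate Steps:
u = 78596/3 (u = 3 + (⅑)*235761 = 3 + 78587/3 = 78596/3 ≈ 26199.)
-771*123 - u = -771*123 - 1*78596/3 = -94833 - 78596/3 = -363095/3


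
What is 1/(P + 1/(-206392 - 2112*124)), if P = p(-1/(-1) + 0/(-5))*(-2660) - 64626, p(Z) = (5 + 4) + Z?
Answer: -468280/42719311281 ≈ -1.0962e-5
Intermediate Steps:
p(Z) = 9 + Z
P = -91226 (P = (9 + (-1/(-1) + 0/(-5)))*(-2660) - 64626 = (9 + (-1*(-1) + 0*(-⅕)))*(-2660) - 64626 = (9 + (1 + 0))*(-2660) - 64626 = (9 + 1)*(-2660) - 64626 = 10*(-2660) - 64626 = -26600 - 64626 = -91226)
1/(P + 1/(-206392 - 2112*124)) = 1/(-91226 + 1/(-206392 - 2112*124)) = 1/(-91226 + 1/(-206392 - 261888)) = 1/(-91226 + 1/(-468280)) = 1/(-91226 - 1/468280) = 1/(-42719311281/468280) = -468280/42719311281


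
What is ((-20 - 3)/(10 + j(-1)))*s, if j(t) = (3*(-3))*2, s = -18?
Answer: -207/4 ≈ -51.750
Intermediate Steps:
j(t) = -18 (j(t) = -9*2 = -18)
((-20 - 3)/(10 + j(-1)))*s = ((-20 - 3)/(10 - 18))*(-18) = -23/(-8)*(-18) = -23*(-⅛)*(-18) = (23/8)*(-18) = -207/4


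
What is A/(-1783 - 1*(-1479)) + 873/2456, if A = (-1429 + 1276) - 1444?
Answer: 523453/93328 ≈ 5.6087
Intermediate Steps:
A = -1597 (A = -153 - 1444 = -1597)
A/(-1783 - 1*(-1479)) + 873/2456 = -1597/(-1783 - 1*(-1479)) + 873/2456 = -1597/(-1783 + 1479) + 873*(1/2456) = -1597/(-304) + 873/2456 = -1597*(-1/304) + 873/2456 = 1597/304 + 873/2456 = 523453/93328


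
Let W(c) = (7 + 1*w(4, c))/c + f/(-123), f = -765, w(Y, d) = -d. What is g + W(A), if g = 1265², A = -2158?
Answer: 141585169075/88478 ≈ 1.6002e+6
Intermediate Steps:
W(c) = 255/41 + (7 - c)/c (W(c) = (7 + 1*(-c))/c - 765/(-123) = (7 - c)/c - 765*(-1/123) = (7 - c)/c + 255/41 = 255/41 + (7 - c)/c)
g = 1600225
g + W(A) = 1600225 + (214/41 + 7/(-2158)) = 1600225 + (214/41 + 7*(-1/2158)) = 1600225 + (214/41 - 7/2158) = 1600225 + 461525/88478 = 141585169075/88478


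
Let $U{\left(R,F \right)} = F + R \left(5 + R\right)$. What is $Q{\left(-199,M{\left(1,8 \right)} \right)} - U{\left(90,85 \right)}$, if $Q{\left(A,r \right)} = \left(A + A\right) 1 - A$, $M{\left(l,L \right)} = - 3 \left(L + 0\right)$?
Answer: $-8834$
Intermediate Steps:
$M{\left(l,L \right)} = - 3 L$
$Q{\left(A,r \right)} = A$ ($Q{\left(A,r \right)} = 2 A 1 - A = 2 A - A = A$)
$Q{\left(-199,M{\left(1,8 \right)} \right)} - U{\left(90,85 \right)} = -199 - \left(85 + 90^{2} + 5 \cdot 90\right) = -199 - \left(85 + 8100 + 450\right) = -199 - 8635 = -8834$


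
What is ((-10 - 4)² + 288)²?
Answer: 234256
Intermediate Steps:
((-10 - 4)² + 288)² = ((-14)² + 288)² = (196 + 288)² = 484² = 234256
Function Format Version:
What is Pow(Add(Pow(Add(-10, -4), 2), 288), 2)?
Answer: 234256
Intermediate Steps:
Pow(Add(Pow(Add(-10, -4), 2), 288), 2) = Pow(Add(Pow(-14, 2), 288), 2) = Pow(Add(196, 288), 2) = Pow(484, 2) = 234256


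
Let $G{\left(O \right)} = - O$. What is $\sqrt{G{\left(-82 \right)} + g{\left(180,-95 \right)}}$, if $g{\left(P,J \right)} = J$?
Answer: $i \sqrt{13} \approx 3.6056 i$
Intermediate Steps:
$\sqrt{G{\left(-82 \right)} + g{\left(180,-95 \right)}} = \sqrt{\left(-1\right) \left(-82\right) - 95} = \sqrt{82 - 95} = \sqrt{-13} = i \sqrt{13}$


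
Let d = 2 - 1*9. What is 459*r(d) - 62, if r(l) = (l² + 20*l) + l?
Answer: -45044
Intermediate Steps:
d = -7 (d = 2 - 9 = -7)
r(l) = l² + 21*l
459*r(d) - 62 = 459*(-7*(21 - 7)) - 62 = 459*(-7*14) - 62 = 459*(-98) - 62 = -44982 - 62 = -45044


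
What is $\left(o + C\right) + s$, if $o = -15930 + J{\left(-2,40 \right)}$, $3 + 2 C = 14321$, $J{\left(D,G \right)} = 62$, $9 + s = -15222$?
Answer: $-23940$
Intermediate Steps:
$s = -15231$ ($s = -9 - 15222 = -15231$)
$C = 7159$ ($C = - \frac{3}{2} + \frac{1}{2} \cdot 14321 = - \frac{3}{2} + \frac{14321}{2} = 7159$)
$o = -15868$ ($o = -15930 + 62 = -15868$)
$\left(o + C\right) + s = \left(-15868 + 7159\right) - 15231 = -8709 - 15231 = -23940$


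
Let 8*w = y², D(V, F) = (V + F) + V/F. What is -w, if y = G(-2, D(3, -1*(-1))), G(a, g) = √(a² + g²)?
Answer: -53/8 ≈ -6.6250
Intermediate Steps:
D(V, F) = F + V + V/F (D(V, F) = (F + V) + V/F = F + V + V/F)
y = √53 (y = √((-2)² + (-1*(-1) + 3 + 3/((-1*(-1))))²) = √(4 + (1 + 3 + 3/1)²) = √(4 + (1 + 3 + 3*1)²) = √(4 + (1 + 3 + 3)²) = √(4 + 7²) = √(4 + 49) = √53 ≈ 7.2801)
w = 53/8 (w = (√53)²/8 = (⅛)*53 = 53/8 ≈ 6.6250)
-w = -1*53/8 = -53/8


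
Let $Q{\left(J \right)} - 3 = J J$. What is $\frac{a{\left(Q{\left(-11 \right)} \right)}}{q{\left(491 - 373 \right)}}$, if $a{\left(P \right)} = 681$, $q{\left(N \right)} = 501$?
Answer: $\frac{227}{167} \approx 1.3593$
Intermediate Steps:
$Q{\left(J \right)} = 3 + J^{2}$ ($Q{\left(J \right)} = 3 + J J = 3 + J^{2}$)
$\frac{a{\left(Q{\left(-11 \right)} \right)}}{q{\left(491 - 373 \right)}} = \frac{681}{501} = 681 \cdot \frac{1}{501} = \frac{227}{167}$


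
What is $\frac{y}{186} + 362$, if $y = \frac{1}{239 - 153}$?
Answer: $\frac{5790553}{15996} \approx 362.0$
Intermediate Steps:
$y = \frac{1}{86} \approx 0.011628$
$\frac{y}{186} + 362 = \frac{1}{86 \cdot 186} + 362 = \frac{1}{86} \cdot \frac{1}{186} + 362 = \frac{1}{15996} + 362 = \frac{5790553}{15996}$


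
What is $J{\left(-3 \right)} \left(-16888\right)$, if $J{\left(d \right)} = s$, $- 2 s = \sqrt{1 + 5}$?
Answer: $8444 \sqrt{6} \approx 20684.0$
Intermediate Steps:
$s = - \frac{\sqrt{6}}{2}$ ($s = - \frac{\sqrt{1 + 5}}{2} = - \frac{\sqrt{6}}{2} \approx -1.2247$)
$J{\left(d \right)} = - \frac{\sqrt{6}}{2}$
$J{\left(-3 \right)} \left(-16888\right) = - \frac{\sqrt{6}}{2} \left(-16888\right) = 8444 \sqrt{6}$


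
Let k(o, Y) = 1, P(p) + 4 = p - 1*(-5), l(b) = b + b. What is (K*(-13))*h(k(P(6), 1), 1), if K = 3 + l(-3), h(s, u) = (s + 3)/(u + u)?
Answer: 78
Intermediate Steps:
l(b) = 2*b
P(p) = 1 + p (P(p) = -4 + (p - 1*(-5)) = -4 + (p + 5) = -4 + (5 + p) = 1 + p)
h(s, u) = (3 + s)/(2*u) (h(s, u) = (3 + s)/((2*u)) = (3 + s)*(1/(2*u)) = (3 + s)/(2*u))
K = -3 (K = 3 + 2*(-3) = 3 - 6 = -3)
(K*(-13))*h(k(P(6), 1), 1) = (-3*(-13))*((1/2)*(3 + 1)/1) = 39*((1/2)*1*4) = 39*2 = 78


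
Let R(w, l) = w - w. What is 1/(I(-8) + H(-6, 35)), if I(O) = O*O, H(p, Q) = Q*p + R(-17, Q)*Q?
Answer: -1/146 ≈ -0.0068493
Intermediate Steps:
R(w, l) = 0
H(p, Q) = Q*p (H(p, Q) = Q*p + 0*Q = Q*p + 0 = Q*p)
I(O) = O²
1/(I(-8) + H(-6, 35)) = 1/((-8)² + 35*(-6)) = 1/(64 - 210) = 1/(-146) = -1/146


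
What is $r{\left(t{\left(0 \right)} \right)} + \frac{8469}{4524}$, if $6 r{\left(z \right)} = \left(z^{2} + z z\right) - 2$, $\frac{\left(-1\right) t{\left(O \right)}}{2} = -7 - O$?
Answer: $\frac{100843}{1508} \approx 66.872$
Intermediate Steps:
$t{\left(O \right)} = 14 + 2 O$ ($t{\left(O \right)} = - 2 \left(-7 - O\right) = 14 + 2 O$)
$r{\left(z \right)} = - \frac{1}{3} + \frac{z^{2}}{3}$ ($r{\left(z \right)} = \frac{\left(z^{2} + z z\right) - 2}{6} = \frac{\left(z^{2} + z^{2}\right) - 2}{6} = \frac{2 z^{2} - 2}{6} = \frac{-2 + 2 z^{2}}{6} = - \frac{1}{3} + \frac{z^{2}}{3}$)
$r{\left(t{\left(0 \right)} \right)} + \frac{8469}{4524} = \left(- \frac{1}{3} + \frac{\left(14 + 2 \cdot 0\right)^{2}}{3}\right) + \frac{8469}{4524} = \left(- \frac{1}{3} + \frac{\left(14 + 0\right)^{2}}{3}\right) + 8469 \cdot \frac{1}{4524} = \left(- \frac{1}{3} + \frac{14^{2}}{3}\right) + \frac{2823}{1508} = \left(- \frac{1}{3} + \frac{1}{3} \cdot 196\right) + \frac{2823}{1508} = \left(- \frac{1}{3} + \frac{196}{3}\right) + \frac{2823}{1508} = 65 + \frac{2823}{1508} = \frac{100843}{1508}$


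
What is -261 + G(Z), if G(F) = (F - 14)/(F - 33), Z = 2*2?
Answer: -7559/29 ≈ -260.66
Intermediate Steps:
Z = 4
G(F) = (-14 + F)/(-33 + F)
-261 + G(Z) = -261 + (-14 + 4)/(-33 + 4) = -261 - 10/(-29) = -261 - 1/29*(-10) = -261 + 10/29 = -7559/29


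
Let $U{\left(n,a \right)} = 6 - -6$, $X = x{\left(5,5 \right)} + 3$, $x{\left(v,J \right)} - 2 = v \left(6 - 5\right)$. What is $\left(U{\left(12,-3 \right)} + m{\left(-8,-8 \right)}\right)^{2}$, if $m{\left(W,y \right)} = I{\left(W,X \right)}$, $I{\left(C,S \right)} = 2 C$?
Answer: $16$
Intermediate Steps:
$x{\left(v,J \right)} = 2 + v$ ($x{\left(v,J \right)} = 2 + v \left(6 - 5\right) = 2 + v 1 = 2 + v$)
$X = 10$ ($X = \left(2 + 5\right) + 3 = 7 + 3 = 10$)
$U{\left(n,a \right)} = 12$ ($U{\left(n,a \right)} = 6 + 6 = 12$)
$m{\left(W,y \right)} = 2 W$
$\left(U{\left(12,-3 \right)} + m{\left(-8,-8 \right)}\right)^{2} = \left(12 + 2 \left(-8\right)\right)^{2} = \left(12 - 16\right)^{2} = \left(-4\right)^{2} = 16$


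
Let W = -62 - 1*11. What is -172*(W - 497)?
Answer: 98040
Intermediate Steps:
W = -73 (W = -62 - 11 = -73)
-172*(W - 497) = -172*(-73 - 497) = -172*(-570) = 98040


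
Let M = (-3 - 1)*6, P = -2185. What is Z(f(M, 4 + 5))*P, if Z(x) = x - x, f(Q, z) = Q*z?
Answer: 0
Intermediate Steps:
M = -24 (M = -4*6 = -24)
Z(x) = 0
Z(f(M, 4 + 5))*P = 0*(-2185) = 0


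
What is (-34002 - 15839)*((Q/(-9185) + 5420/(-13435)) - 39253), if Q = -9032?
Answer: 4389421911813821/2243645 ≈ 1.9564e+9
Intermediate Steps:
(-34002 - 15839)*((Q/(-9185) + 5420/(-13435)) - 39253) = (-34002 - 15839)*((-9032/(-9185) + 5420/(-13435)) - 39253) = -49841*((-9032*(-1/9185) + 5420*(-1/13435)) - 39253) = -49841*((9032/9185 - 1084/2687) - 39253) = -49841*(14312444/24680095 - 39253) = -49841*(-968753456591/24680095) = 4389421911813821/2243645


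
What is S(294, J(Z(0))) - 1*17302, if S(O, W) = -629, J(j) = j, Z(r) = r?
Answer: -17931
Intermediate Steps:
S(294, J(Z(0))) - 1*17302 = -629 - 1*17302 = -629 - 17302 = -17931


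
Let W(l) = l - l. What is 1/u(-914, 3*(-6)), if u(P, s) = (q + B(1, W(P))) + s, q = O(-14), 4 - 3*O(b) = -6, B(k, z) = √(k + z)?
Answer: -3/41 ≈ -0.073171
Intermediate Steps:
W(l) = 0
O(b) = 10/3 (O(b) = 4/3 - ⅓*(-6) = 4/3 + 2 = 10/3)
q = 10/3 ≈ 3.3333
u(P, s) = 13/3 + s (u(P, s) = (10/3 + √(1 + 0)) + s = (10/3 + √1) + s = (10/3 + 1) + s = 13/3 + s)
1/u(-914, 3*(-6)) = 1/(13/3 + 3*(-6)) = 1/(13/3 - 18) = 1/(-41/3) = -3/41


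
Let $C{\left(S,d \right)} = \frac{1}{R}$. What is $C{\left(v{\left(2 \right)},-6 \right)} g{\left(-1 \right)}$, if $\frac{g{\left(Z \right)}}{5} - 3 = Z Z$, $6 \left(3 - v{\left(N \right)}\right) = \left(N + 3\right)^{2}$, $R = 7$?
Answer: $\frac{20}{7} \approx 2.8571$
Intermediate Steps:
$v{\left(N \right)} = 3 - \frac{\left(3 + N\right)^{2}}{6}$ ($v{\left(N \right)} = 3 - \frac{\left(N + 3\right)^{2}}{6} = 3 - \frac{\left(3 + N\right)^{2}}{6}$)
$C{\left(S,d \right)} = \frac{1}{7}$
$g{\left(Z \right)} = 15 + 5 Z^{2}$ ($g{\left(Z \right)} = 15 + 5 Z Z = 15 + 5 Z^{2}$)
$C{\left(v{\left(2 \right)},-6 \right)} g{\left(-1 \right)} = \frac{15 + 5 \left(-1\right)^{2}}{7} = \frac{15 + 5 \cdot 1}{7} = \frac{15 + 5}{7} = \frac{1}{7} \cdot 20 = \frac{20}{7}$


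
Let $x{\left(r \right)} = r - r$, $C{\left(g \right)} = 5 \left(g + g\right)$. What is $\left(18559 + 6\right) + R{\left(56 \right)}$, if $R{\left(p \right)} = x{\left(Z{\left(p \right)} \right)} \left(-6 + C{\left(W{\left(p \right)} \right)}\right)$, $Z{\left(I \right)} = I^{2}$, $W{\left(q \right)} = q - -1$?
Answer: $18565$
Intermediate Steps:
$W{\left(q \right)} = 1 + q$ ($W{\left(q \right)} = q + 1 = 1 + q$)
$C{\left(g \right)} = 10 g$ ($C{\left(g \right)} = 5 \cdot 2 g = 10 g$)
$x{\left(r \right)} = 0$
$R{\left(p \right)} = 0$ ($R{\left(p \right)} = 0 \left(-6 + 10 \left(1 + p\right)\right) = 0 \left(-6 + \left(10 + 10 p\right)\right) = 0 \left(4 + 10 p\right) = 0$)
$\left(18559 + 6\right) + R{\left(56 \right)} = \left(18559 + 6\right) + 0 = 18565 + 0 = 18565$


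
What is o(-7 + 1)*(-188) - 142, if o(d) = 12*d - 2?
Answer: 13770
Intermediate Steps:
o(d) = -2 + 12*d
o(-7 + 1)*(-188) - 142 = (-2 + 12*(-7 + 1))*(-188) - 142 = (-2 + 12*(-6))*(-188) - 142 = (-2 - 72)*(-188) - 142 = -74*(-188) - 142 = 13912 - 142 = 13770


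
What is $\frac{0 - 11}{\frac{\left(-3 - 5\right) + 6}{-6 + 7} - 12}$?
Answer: $\frac{11}{14} \approx 0.78571$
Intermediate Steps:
$\frac{0 - 11}{\frac{\left(-3 - 5\right) + 6}{-6 + 7} - 12} = \frac{1}{\frac{\left(-3 - 5\right) + 6}{1} - 12} \left(-11\right) = \frac{1}{\left(-8 + 6\right) 1 - 12} \left(-11\right) = \frac{1}{\left(-2\right) 1 - 12} \left(-11\right) = \frac{1}{-2 - 12} \left(-11\right) = \frac{1}{-14} \left(-11\right) = \left(- \frac{1}{14}\right) \left(-11\right) = \frac{11}{14}$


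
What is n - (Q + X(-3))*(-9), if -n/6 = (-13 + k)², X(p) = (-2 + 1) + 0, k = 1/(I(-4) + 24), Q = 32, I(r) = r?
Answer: -145443/200 ≈ -727.21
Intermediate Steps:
k = 1/20 (k = 1/(-4 + 24) = 1/20 ≈ 0.050000)
X(p) = -1 (X(p) = -1 + 0 = -1)
n = -201243/200 (n = -6*(-13 + 1/20)² = -6*(-259/20)² = -6*67081/400 = -201243/200 ≈ -1006.2)
n - (Q + X(-3))*(-9) = -201243/200 - (32 - 1)*(-9) = -201243/200 - 31*(-9) = -201243/200 - 1*(-279) = -201243/200 + 279 = -145443/200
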